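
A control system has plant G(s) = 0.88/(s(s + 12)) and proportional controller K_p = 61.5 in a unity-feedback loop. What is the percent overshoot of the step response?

1.19%

The closed-loop denominator s² + 12s + 54.12 gives ω_n = √54.12 = 7.357 and ζ = 12/(2ω_n) = 0.8156.
%OS = 100·exp(−πζ/√(1−ζ²)) = 100·exp(−π·0.8156/√0.3348) = 1.19%.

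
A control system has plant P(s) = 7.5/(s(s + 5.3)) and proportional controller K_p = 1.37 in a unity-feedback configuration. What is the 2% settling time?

T_s ≈ 1.51 s

Closed-loop characteristic equation: s² + 5.3s + 10.28 = 0, so ω_n = 3.205 rad/s and ζ = 5.3/(2·3.205) = 0.8267.
2% settling time T_s ≈ 4/(ζω_n) = 4/2.65 = 1.51 s.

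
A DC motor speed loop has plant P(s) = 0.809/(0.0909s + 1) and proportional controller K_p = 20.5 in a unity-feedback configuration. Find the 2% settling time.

T_s ≈ 0.0207 s

Closed loop: T(s) = K_p·P/(1+K_p·P) = 16.58/(0.0909s + 1 + 16.58), with pole at s = −(1 + 16.58)/0.0909 = −193.4.
τ = 1/193.4 = 0.005169 s, so 2% settling time ≈ 4τ = 0.0207 s.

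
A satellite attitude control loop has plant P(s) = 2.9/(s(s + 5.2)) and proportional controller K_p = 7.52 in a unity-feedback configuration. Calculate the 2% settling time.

Closed-loop characteristic equation: s² + 5.2s + 21.81 = 0, so ω_n = 4.67 rad/s and ζ = 5.2/(2·4.67) = 0.5568.
2% settling time T_s ≈ 4/(ζω_n) = 4/2.6 = 1.54 s.

T_s ≈ 1.54 s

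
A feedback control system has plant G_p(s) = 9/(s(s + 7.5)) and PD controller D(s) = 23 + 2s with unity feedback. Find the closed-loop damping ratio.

Forward path: (23 + 2s)·9/(s(s+7.5)). The closed-loop characteristic equation is s² + (7.5 + 9·2)s + 9·23 = 0.
That is s² + 25.5s + 207 = 0, so ω_n = 14.39 rad/s and ζ = 25.5/(2·14.39) = 0.8862.

ζ = 0.886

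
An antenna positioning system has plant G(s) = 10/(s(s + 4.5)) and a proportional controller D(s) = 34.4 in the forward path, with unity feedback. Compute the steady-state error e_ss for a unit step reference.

0

The open loop D(s)G(s) has a pole at the origin (type 1), so the static position error constant is infinite and e_ss = 1/(1+∞) = 0.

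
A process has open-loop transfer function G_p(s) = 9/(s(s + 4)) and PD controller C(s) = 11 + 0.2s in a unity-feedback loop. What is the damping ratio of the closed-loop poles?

Forward path: (11 + 0.2s)·9/(s(s+4)). The closed-loop characteristic equation is s² + (4 + 9·0.2)s + 9·11 = 0.
That is s² + 5.8s + 99 = 0, so ω_n = 9.95 rad/s and ζ = 5.8/(2·9.95) = 0.2915.

ζ = 0.291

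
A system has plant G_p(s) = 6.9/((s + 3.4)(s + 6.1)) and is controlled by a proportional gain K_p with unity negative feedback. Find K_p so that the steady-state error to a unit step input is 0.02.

For a type-0 loop with proportional control, e_ss = 1/(1 + K_p·G_p(0)).
G_p(0) = 0.3327. Require 1/(1 + K_p·0.3327) = 0.02, so 1 + 0.3327·K_p = 50.
K_p = (50 − 1)/0.3327 = 147.

K_p = 147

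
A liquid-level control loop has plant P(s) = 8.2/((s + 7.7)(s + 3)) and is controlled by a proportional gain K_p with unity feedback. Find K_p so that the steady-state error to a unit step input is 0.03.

For a type-0 loop with proportional control, e_ss = 1/(1 + K_p·P(0)).
P(0) = 0.355. Require 1/(1 + K_p·0.355) = 0.03, so 1 + 0.355·K_p = 33.33.
K_p = (33.33 − 1)/0.355 = 91.1.

K_p = 91.1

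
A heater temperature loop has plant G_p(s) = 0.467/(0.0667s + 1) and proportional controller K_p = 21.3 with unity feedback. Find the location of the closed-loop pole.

s = -164.1

Closed loop: T(s) = K_p·G_p/(1+K_p·G_p) = 9.947/(0.0667s + 1 + 9.947), with pole at s = −(1 + 9.947)/0.0667 = −164.1.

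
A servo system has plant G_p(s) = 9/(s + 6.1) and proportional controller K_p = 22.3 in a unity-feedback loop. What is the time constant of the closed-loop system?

τ = 0.00484 s

Closed-loop transfer function: T(s) = K_p·G_p(s)/(1 + K_p·G_p(s)) = 200.7/(s + 6.1 + 200.7) = 200.7/(s + 206.8).
Time constant τ = 1/206.8 = 0.00484 s.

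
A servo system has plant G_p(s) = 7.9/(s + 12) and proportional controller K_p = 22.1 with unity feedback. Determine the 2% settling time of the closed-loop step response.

T_s ≈ 0.0214 s

Closed-loop transfer function: T(s) = K_p·G_p(s)/(1 + K_p·G_p(s)) = 174.6/(s + 12 + 174.6) = 174.6/(s + 186.6).
Time constant τ = 1/186.6 = 0.005359 s, so the 2% settling time is about 4τ = 0.0214 s.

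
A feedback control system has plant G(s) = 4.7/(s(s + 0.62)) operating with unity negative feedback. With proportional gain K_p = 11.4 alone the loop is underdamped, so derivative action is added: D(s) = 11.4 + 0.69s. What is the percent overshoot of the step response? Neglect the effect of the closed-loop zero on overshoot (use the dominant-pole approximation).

Forward path: (11.4 + 0.69s)·4.7/(s(s+0.62)). The closed-loop characteristic equation is s² + (0.62 + 4.7·0.69)s + 4.7·11.4 = 0.
That is s² + 3.863s + 53.58 = 0, so ω_n = 7.32 rad/s and ζ = 3.863/(2·7.32) = 0.2639.
%OS = 100·exp(−πζ/√(1−ζ²)) = 42.3%.

42.3%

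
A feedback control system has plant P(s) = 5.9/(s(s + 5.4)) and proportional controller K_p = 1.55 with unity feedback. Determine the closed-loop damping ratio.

ζ = 0.893

With unity feedback the closed-loop characteristic equation is s² + 5.4s + 1.55·5.9 = s² + 5.4s + 9.145 = 0.
So ω_n² = 9.145 ⇒ ω_n = 3.024 rad/s, and ζ = 5.4/(2ω_n) = 0.893.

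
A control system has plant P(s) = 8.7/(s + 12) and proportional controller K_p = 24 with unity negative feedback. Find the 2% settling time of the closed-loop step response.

Closed-loop transfer function: T(s) = K_p·P(s)/(1 + K_p·P(s)) = 208.8/(s + 12 + 208.8) = 208.8/(s + 220.8).
Time constant τ = 1/220.8 = 0.004529 s, so the 2% settling time is about 4τ = 0.0181 s.

T_s ≈ 0.0181 s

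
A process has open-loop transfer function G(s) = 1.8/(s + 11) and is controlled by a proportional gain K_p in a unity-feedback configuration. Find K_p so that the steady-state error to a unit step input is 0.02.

K_p = 299

Steady-state error for a unit step on this type-0 loop is 1/(1 + K_p·G(0)).
G(0) = 0.1636. Require 1/(1 + K_p·0.1636) = 0.02, so 1 + 0.1636·K_p = 50.
K_p = (50 − 1)/0.1636 = 299.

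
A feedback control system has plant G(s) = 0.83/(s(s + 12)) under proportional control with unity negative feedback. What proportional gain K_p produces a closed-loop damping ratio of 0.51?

K_p = 167

Closed-loop characteristic equation: s² + 12s + K_p·0.83 = 0.
So ω_n = √(0.83K_p) and 2ζω_n = 12, giving ζ = 12/(2√(0.83K_p)).
Setting ζ = 0.51: √(0.83K_p) = 12/(2·0.51) = 11.76, so K_p = 138.4/0.83 = 167.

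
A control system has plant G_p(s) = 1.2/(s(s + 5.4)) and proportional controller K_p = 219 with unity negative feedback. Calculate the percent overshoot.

58.8%

From 1 + K_pG_p(s) = 0: s² + 5.4s + 262.8 = 0 ⇒ ω_n = 16.21, ζ = 0.1666.
%OS = 100·exp(−πζ/√(1−ζ²)) = 100·exp(−π·0.1666/√0.9723) = 58.8%.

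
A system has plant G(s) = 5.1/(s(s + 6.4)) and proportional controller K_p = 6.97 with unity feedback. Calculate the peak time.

From 1 + K_pG(s) = 0: s² + 6.4s + 35.55 = 0 ⇒ ω_n = 5.962, ζ = 0.5367.
Damped frequency ω_d = ω_n√(1−ζ²) = 5.031 rad/s, so peak time T_p = π/ω_d = 0.624 s.

T_p = 0.624 s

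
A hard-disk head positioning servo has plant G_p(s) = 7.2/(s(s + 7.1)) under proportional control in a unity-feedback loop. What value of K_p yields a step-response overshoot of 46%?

K_p = 30.4

From %OS = 100·exp(−πζ/√(1−ζ²)) = 46%, ζ = −ln(0.46)/√(π²+ln²(0.46)) = 0.24.
Characteristic equation s² + 7.1s + 7.2K_p = 0 gives ζ = 7.1/(2√(7.2K_p)).
Setting ζ = 0.24: √(7.2K_p) = 7.1/(2·0.24) = 14.79, so K_p = 218.9/7.2 = 30.4.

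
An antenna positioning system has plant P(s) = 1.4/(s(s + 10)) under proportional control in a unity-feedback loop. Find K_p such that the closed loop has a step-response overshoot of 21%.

K_p = 90.2

From %OS = 100·exp(−πζ/√(1−ζ²)) = 21%, ζ = −ln(0.21)/√(π²+ln²(0.21)) = 0.4449.
Characteristic equation s² + 10s + 1.4K_p = 0 gives ζ = 10/(2√(1.4K_p)).
Setting ζ = 0.4449: √(1.4K_p) = 10/(2·0.4449) = 11.24, so K_p = 126.3/1.4 = 90.2.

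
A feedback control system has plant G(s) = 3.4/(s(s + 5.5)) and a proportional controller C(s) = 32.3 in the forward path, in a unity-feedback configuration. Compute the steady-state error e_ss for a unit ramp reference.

0.0501

The loop has one pole at the origin (type 1). Velocity error constant K_v = lim_{s→0} s·C(s)G(s) = 32.3·3.4/5.5 = 19.97.
Steady-state error to a unit ramp: e_ss = 1/K_v = 0.0501.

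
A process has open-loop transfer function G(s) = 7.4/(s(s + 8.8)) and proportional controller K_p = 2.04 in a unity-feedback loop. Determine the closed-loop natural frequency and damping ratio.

With unity feedback the closed-loop characteristic equation is s² + 8.8s + 2.04·7.4 = s² + 8.8s + 15.1 = 0.
So ω_n² = 15.1 ⇒ ω_n = 3.885 rad/s, and ζ = 8.8/(2ω_n) = 1.13.

ω_n = 3.89 rad/s, ζ = 1.13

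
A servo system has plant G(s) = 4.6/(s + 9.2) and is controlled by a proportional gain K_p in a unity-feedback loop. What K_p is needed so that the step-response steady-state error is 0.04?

K_p = 48

For a type-0 loop with proportional control, e_ss = 1/(1 + K_p·G(0)).
G(0) = 0.5. Require 1/(1 + K_p·0.5) = 0.04, so 1 + 0.5·K_p = 25.
K_p = (25 − 1)/0.5 = 48.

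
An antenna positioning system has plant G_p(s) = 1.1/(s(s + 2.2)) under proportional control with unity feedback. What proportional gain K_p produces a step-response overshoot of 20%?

From %OS = 100·exp(−πζ/√(1−ζ²)) = 20%, ζ = −ln(0.2)/√(π²+ln²(0.2)) = 0.4559.
Characteristic equation s² + 2.2s + 1.1K_p = 0 gives ζ = 2.2/(2√(1.1K_p)).
Setting ζ = 0.4559: √(1.1K_p) = 2.2/(2·0.4559) = 2.413, so K_p = 5.82/1.1 = 5.29.

K_p = 5.29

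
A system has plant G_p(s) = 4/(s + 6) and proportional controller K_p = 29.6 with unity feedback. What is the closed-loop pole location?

s = -124.4

Closed-loop transfer function: T(s) = K_p·G_p(s)/(1 + K_p·G_p(s)) = 118.4/(s + 6 + 118.4) = 118.4/(s + 124.4).
The closed-loop pole is at s = −124.4.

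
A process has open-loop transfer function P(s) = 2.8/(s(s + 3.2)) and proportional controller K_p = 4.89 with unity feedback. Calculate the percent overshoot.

From 1 + K_pP(s) = 0: s² + 3.2s + 13.69 = 0 ⇒ ω_n = 3.7, ζ = 0.4324.
%OS = 100·exp(−πζ/√(1−ζ²)) = 100·exp(−π·0.4324/√0.813) = 22.2%.

22.2%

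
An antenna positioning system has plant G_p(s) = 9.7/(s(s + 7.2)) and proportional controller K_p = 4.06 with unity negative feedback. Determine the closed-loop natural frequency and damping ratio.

The closed-loop denominator is s(s+7.2) + 4.06·9.7 = s² + 7.2s + 39.38.
So ω_n² = 39.38 ⇒ ω_n = 6.276 rad/s, and ζ = 7.2/(2ω_n) = 0.574.

ω_n = 6.28 rad/s, ζ = 0.574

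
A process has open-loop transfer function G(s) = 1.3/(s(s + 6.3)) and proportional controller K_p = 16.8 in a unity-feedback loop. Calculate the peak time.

From 1 + K_pG(s) = 0: s² + 6.3s + 21.84 = 0 ⇒ ω_n = 4.673, ζ = 0.674.
Damped frequency ω_d = ω_n√(1−ζ²) = 3.452 rad/s, so peak time T_p = π/ω_d = 0.91 s.

T_p = 0.91 s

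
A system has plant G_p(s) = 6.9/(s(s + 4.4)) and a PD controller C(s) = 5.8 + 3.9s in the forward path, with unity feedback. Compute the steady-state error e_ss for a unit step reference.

The open loop C(s)G_p(s) has a pole at the origin (type 1), so the static position error constant is infinite and e_ss = 1/(1+∞) = 0.

0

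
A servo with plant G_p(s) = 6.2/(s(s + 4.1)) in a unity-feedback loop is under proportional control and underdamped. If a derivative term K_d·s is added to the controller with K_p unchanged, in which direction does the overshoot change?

decrease

The derivative term adds K·K_d to the s-coefficient of the characteristic equation, raising 2ζω_n while ω_n is unchanged; ζ increases, so overshoot decreases.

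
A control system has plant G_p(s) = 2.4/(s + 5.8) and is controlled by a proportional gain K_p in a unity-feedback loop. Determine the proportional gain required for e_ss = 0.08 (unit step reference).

K_p = 27.8

The loop is type 0, so e_ss(step) = 1/(1 + K_pos) with K_pos = K_p·G_p(0).
G_p(0) = 0.4138. Require 1/(1 + K_p·0.4138) = 0.08, so 1 + 0.4138·K_p = 12.5.
K_p = (12.5 − 1)/0.4138 = 27.8.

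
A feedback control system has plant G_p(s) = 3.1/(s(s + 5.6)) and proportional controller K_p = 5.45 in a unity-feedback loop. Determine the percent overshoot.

5.38%

The closed-loop denominator s² + 5.6s + 16.89 gives ω_n = √16.89 = 4.11 and ζ = 5.6/(2ω_n) = 0.6812.
%OS = 100·exp(−πζ/√(1−ζ²)) = 100·exp(−π·0.6812/√0.536) = 5.38%.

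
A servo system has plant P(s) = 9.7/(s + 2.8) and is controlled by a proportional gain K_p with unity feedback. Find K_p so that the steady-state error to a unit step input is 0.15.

For a type-0 loop with proportional control, e_ss = 1/(1 + K_p·P(0)).
P(0) = 3.464. Require 1/(1 + K_p·3.464) = 0.15, so 1 + 3.464·K_p = 6.667.
K_p = (6.667 − 1)/3.464 = 1.64.

K_p = 1.64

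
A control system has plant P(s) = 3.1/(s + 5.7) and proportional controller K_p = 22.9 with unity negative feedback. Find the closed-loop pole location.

s = -76.69

Closed-loop transfer function: T(s) = K_p·P(s)/(1 + K_p·P(s)) = 70.99/(s + 5.7 + 70.99) = 70.99/(s + 76.69).
The closed-loop pole is at s = −76.69.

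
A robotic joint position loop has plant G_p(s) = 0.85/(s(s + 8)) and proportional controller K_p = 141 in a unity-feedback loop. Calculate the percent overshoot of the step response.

29.1%

Closed-loop characteristic equation: s² + 8s + 119.8 = 0, so ω_n = 10.95 rad/s and ζ = 8/(2·10.95) = 0.3654.
%OS = 100·exp(−πζ/√(1−ζ²)) = 100·exp(−π·0.3654/√0.8665) = 29.1%.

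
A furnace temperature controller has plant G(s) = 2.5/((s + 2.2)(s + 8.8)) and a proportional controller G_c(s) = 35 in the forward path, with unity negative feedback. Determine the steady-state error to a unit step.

0.181

The loop is type 0. Static position error constant K_pos = G_c(0)·G(0) = 35·0.1291 = 4.52.
Steady-state error to a unit step: e_ss = 1/(1+K_pos) = 1/5.52 = 0.181.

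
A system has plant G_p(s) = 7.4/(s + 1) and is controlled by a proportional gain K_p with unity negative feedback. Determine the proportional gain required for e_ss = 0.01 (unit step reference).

For a type-0 loop with proportional control, e_ss = 1/(1 + K_p·G_p(0)).
G_p(0) = 7.4. Require 1/(1 + K_p·7.4) = 0.01, so 1 + 7.4·K_p = 100.
K_p = (100 − 1)/7.4 = 13.4.

K_p = 13.4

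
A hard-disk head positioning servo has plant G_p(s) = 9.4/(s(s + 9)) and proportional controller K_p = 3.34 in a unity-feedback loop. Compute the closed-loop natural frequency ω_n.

ω_n = 5.6 rad/s

1 + K_p·G_p(s) = 0 gives s² + 9s + 31.4 = 0.
So ω_n² = 31.4 ⇒ ω_n = 5.603 rad/s, and ζ = 9/(2ω_n) = 0.803.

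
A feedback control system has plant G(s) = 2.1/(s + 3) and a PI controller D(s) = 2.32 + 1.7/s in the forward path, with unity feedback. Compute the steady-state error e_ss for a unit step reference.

0

The open loop D(s)G(s) has a pole at the origin (type 1), so the static position error constant is infinite and e_ss = 1/(1+∞) = 0.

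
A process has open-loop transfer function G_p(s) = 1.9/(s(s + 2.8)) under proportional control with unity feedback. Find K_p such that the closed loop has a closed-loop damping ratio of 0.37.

Closed-loop characteristic equation: s² + 2.8s + K_p·1.9 = 0.
So ω_n = √(1.9K_p) and 2ζω_n = 2.8, giving ζ = 2.8/(2√(1.9K_p)).
Setting ζ = 0.37: √(1.9K_p) = 2.8/(2·0.37) = 3.784, so K_p = 14.32/1.9 = 7.54.

K_p = 7.54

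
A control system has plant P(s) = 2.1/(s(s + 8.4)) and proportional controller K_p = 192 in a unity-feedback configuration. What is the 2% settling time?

T_s ≈ 0.952 s

Closed-loop characteristic equation: s² + 8.4s + 403.2 = 0, so ω_n = 20.08 rad/s and ζ = 8.4/(2·20.08) = 0.2092.
2% settling time T_s ≈ 4/(ζω_n) = 4/4.2 = 0.952 s.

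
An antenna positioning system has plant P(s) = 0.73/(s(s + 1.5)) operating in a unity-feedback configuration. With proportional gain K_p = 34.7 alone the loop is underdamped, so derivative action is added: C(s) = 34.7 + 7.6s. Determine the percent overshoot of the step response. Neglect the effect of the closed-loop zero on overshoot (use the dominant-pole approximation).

Forward path: (34.7 + 7.6s)·0.73/(s(s+1.5)). The closed-loop characteristic equation is s² + (1.5 + 0.73·7.6)s + 0.73·34.7 = 0.
That is s² + 7.048s + 25.33 = 0, so ω_n = 5.033 rad/s and ζ = 7.048/(2·5.033) = 0.7002.
%OS = 100·exp(−πζ/√(1−ζ²)) = 4.59%.

4.59%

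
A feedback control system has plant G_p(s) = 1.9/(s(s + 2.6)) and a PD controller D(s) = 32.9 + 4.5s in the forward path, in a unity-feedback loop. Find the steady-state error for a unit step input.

0

The open loop D(s)G_p(s) has a pole at the origin (type 1), so the static position error constant is infinite and e_ss = 1/(1+∞) = 0.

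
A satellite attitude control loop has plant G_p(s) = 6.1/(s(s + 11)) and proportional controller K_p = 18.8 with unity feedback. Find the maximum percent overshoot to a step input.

15.3%

The closed-loop denominator s² + 11s + 114.7 gives ω_n = √114.7 = 10.71 and ζ = 11/(2ω_n) = 0.5136.
%OS = 100·exp(−πζ/√(1−ζ²)) = 100·exp(−π·0.5136/√0.7362) = 15.3%.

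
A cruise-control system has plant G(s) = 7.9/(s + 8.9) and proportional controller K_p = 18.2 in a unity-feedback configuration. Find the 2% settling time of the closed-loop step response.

Closed-loop transfer function: T(s) = K_p·G(s)/(1 + K_p·G(s)) = 143.8/(s + 8.9 + 143.8) = 143.8/(s + 152.7).
Time constant τ = 1/152.7 = 0.00655 s, so the 2% settling time is about 4τ = 0.0262 s.

T_s ≈ 0.0262 s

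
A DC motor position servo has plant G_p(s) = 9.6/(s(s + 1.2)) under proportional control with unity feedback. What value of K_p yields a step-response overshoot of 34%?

From %OS = 100·exp(−πζ/√(1−ζ²)) = 34%, ζ = −ln(0.34)/√(π²+ln²(0.34)) = 0.3248.
Characteristic equation s² + 1.2s + 9.6K_p = 0 gives ζ = 1.2/(2√(9.6K_p)).
Setting ζ = 0.3248: √(9.6K_p) = 1.2/(2·0.3248) = 1.847, so K_p = 3.413/9.6 = 0.356.

K_p = 0.356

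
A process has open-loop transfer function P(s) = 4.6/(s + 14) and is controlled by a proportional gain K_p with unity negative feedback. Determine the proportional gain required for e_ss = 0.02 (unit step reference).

K_p = 149

Steady-state error for a unit step on this type-0 loop is 1/(1 + K_p·P(0)).
P(0) = 0.3286. Require 1/(1 + K_p·0.3286) = 0.02, so 1 + 0.3286·K_p = 50.
K_p = (50 − 1)/0.3286 = 149.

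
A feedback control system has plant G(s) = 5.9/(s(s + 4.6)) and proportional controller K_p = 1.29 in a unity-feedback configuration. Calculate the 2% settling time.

Closed-loop characteristic equation: s² + 4.6s + 7.611 = 0, so ω_n = 2.759 rad/s and ζ = 4.6/(2·2.759) = 0.8337.
2% settling time T_s ≈ 4/(ζω_n) = 4/2.3 = 1.74 s.

T_s ≈ 1.74 s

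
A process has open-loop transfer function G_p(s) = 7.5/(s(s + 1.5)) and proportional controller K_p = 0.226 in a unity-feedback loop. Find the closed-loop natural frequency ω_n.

ω_n = 1.3 rad/s

The closed-loop denominator is s(s+1.5) + 0.226·7.5 = s² + 1.5s + 1.695.
Matching s² + 2ζω_n s + ω_n²: ω_n = √1.695 = 1.302 rad/s and 2ζω_n = 1.5, so ζ = 1.5/(2·1.302) = 0.576.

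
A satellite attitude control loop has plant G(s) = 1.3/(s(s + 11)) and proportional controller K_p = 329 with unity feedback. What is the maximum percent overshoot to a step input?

Closed-loop characteristic equation: s² + 11s + 427.7 = 0, so ω_n = 20.68 rad/s and ζ = 11/(2·20.68) = 0.2659.
%OS = 100·exp(−πζ/√(1−ζ²)) = 100·exp(−π·0.2659/√0.9293) = 42%.

42%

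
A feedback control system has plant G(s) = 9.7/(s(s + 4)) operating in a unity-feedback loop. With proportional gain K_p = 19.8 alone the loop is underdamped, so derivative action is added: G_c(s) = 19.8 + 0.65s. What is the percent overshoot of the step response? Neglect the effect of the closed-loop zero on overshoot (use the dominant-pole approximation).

28.4%

Forward path: (19.8 + 0.65s)·9.7/(s(s+4)). The closed-loop characteristic equation is s² + (4 + 9.7·0.65)s + 9.7·19.8 = 0.
That is s² + 10.3s + 192.1 = 0, so ω_n = 13.86 rad/s and ζ = 10.3/(2·13.86) = 0.3718.
%OS = 100·exp(−πζ/√(1−ζ²)) = 28.4%.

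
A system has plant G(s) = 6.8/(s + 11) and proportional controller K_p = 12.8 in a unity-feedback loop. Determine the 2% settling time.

Closed-loop transfer function: T(s) = K_p·G(s)/(1 + K_p·G(s)) = 87.04/(s + 11 + 87.04) = 87.04/(s + 98.04).
Time constant τ = 1/98.04 = 0.0102 s, so the 2% settling time is about 4τ = 0.0408 s.

T_s ≈ 0.0408 s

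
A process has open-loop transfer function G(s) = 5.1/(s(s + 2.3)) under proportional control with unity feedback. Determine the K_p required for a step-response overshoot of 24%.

From %OS = 100·exp(−πζ/√(1−ζ²)) = 24%, ζ = −ln(0.24)/√(π²+ln²(0.24)) = 0.4136.
Characteristic equation s² + 2.3s + 5.1K_p = 0 gives ζ = 2.3/(2√(5.1K_p)).
Setting ζ = 0.4136: √(5.1K_p) = 2.3/(2·0.4136) = 2.781, so K_p = 7.731/5.1 = 1.52.

K_p = 1.52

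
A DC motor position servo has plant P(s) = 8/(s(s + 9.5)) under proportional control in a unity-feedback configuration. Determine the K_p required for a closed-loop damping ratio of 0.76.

K_p = 4.88

Closed-loop characteristic equation: s² + 9.5s + K_p·8 = 0.
So ω_n = √(8K_p) and 2ζω_n = 9.5, giving ζ = 9.5/(2√(8K_p)).
Setting ζ = 0.76: √(8K_p) = 9.5/(2·0.76) = 6.25, so K_p = 39.06/8 = 4.88.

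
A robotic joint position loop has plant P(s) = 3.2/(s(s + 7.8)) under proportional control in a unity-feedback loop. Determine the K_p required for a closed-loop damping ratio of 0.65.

K_p = 11.2

Closed-loop characteristic equation: s² + 7.8s + K_p·3.2 = 0.
So ω_n = √(3.2K_p) and 2ζω_n = 7.8, giving ζ = 7.8/(2√(3.2K_p)).
Setting ζ = 0.65: √(3.2K_p) = 7.8/(2·0.65) = 6, so K_p = 36/3.2 = 11.2.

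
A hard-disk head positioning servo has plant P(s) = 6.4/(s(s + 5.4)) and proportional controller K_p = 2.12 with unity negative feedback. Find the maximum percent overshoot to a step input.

Closed-loop characteristic equation: s² + 5.4s + 13.57 = 0, so ω_n = 3.683 rad/s and ζ = 5.4/(2·3.683) = 0.733.
%OS = 100·exp(−πζ/√(1−ζ²)) = 100·exp(−π·0.733/√0.4627) = 3.39%.

3.39%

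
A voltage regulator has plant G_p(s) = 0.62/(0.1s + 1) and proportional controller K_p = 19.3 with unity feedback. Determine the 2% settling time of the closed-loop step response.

T_s ≈ 0.0308 s

Closed loop: T(s) = K_p·G_p/(1+K_p·G_p) = 11.97/(0.1s + 1 + 11.97), with pole at s = −(1 + 11.97)/0.1 = −129.7.
τ = 1/129.7 = 0.007712 s, so 2% settling time ≈ 4τ = 0.0308 s.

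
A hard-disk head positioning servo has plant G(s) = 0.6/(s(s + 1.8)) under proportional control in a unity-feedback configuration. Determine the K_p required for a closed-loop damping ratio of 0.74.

K_p = 2.47

Closed-loop characteristic equation: s² + 1.8s + K_p·0.6 = 0.
So ω_n = √(0.6K_p) and 2ζω_n = 1.8, giving ζ = 1.8/(2√(0.6K_p)).
Setting ζ = 0.74: √(0.6K_p) = 1.8/(2·0.74) = 1.216, so K_p = 1.479/0.6 = 2.47.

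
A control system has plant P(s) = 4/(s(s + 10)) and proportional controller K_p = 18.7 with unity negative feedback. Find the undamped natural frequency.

The closed-loop denominator is s(s+10) + 18.7·4 = s² + 10s + 74.8.
Matching s² + 2ζω_n s + ω_n²: ω_n = √74.8 = 8.649 rad/s and 2ζω_n = 10, so ζ = 10/(2·8.649) = 0.578.

ω_n = 8.65 rad/s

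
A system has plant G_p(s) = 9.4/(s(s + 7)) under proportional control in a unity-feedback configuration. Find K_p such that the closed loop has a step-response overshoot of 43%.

K_p = 19.4

From %OS = 100·exp(−πζ/√(1−ζ²)) = 43%, ζ = −ln(0.43)/√(π²+ln²(0.43)) = 0.2594.
Characteristic equation s² + 7s + 9.4K_p = 0 gives ζ = 7/(2√(9.4K_p)).
Setting ζ = 0.2594: √(9.4K_p) = 7/(2·0.2594) = 13.49, so K_p = 182/9.4 = 19.4.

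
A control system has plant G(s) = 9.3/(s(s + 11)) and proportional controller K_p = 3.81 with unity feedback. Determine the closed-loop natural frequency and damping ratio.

1 + K_p·G(s) = 0 gives s² + 11s + 35.43 = 0.
So ω_n² = 35.43 ⇒ ω_n = 5.953 rad/s, and ζ = 11/(2ω_n) = 0.924.

ω_n = 5.95 rad/s, ζ = 0.924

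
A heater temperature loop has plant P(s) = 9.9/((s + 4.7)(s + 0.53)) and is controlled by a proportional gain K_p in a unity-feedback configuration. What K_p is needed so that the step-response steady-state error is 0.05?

Steady-state error for a unit step on this type-0 loop is 1/(1 + K_p·P(0)).
P(0) = 3.974. Require 1/(1 + K_p·3.974) = 0.05, so 1 + 3.974·K_p = 20.
K_p = (20 − 1)/3.974 = 4.78.

K_p = 4.78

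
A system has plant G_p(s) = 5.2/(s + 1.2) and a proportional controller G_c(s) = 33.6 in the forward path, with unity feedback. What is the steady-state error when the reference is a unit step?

0.00682

The loop is type 0. Static position error constant K_pos = G_c(0)·G_p(0) = 33.6·4.333 = 145.6.
Steady-state error to a unit step: e_ss = 1/(1+K_pos) = 1/146.6 = 0.00682.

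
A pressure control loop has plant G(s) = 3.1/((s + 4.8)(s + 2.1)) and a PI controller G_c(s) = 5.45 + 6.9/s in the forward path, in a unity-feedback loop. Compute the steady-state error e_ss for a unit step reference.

The open loop G_c(s)G(s) has a pole at the origin (type 1), so the static position error constant is infinite and e_ss = 1/(1+∞) = 0.

0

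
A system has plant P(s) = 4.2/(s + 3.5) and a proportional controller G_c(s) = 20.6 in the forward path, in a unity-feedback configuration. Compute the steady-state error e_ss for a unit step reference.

0.0389

The loop is type 0. Static position error constant K_pos = G_c(0)·P(0) = 20.6·1.2 = 24.72.
Steady-state error to a unit step: e_ss = 1/(1+K_pos) = 1/25.72 = 0.0389.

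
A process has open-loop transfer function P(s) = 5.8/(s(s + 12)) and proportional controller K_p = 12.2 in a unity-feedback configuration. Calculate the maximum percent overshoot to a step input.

4.09%

The closed-loop denominator s² + 12s + 70.76 gives ω_n = √70.76 = 8.412 and ζ = 12/(2ω_n) = 0.7133.
%OS = 100·exp(−πζ/√(1−ζ²)) = 100·exp(−π·0.7133/√0.4912) = 4.09%.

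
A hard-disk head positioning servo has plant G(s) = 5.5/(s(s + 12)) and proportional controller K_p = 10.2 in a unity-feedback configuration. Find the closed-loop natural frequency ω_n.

With unity feedback the closed-loop characteristic equation is s² + 12s + 10.2·5.5 = s² + 12s + 56.1 = 0.
Matching s² + 2ζω_n s + ω_n²: ω_n = √56.1 = 7.49 rad/s and 2ζω_n = 12, so ζ = 12/(2·7.49) = 0.801.

ω_n = 7.49 rad/s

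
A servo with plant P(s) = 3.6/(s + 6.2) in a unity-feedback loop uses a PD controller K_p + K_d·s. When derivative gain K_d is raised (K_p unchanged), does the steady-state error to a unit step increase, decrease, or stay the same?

K_d affects only the transient (the s-coefficient); the DC loop gain, and hence e_ss, depends only on K_p.

unchanged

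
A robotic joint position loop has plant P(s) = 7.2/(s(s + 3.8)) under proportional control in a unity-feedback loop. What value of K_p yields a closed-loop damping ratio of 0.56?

Closed-loop characteristic equation: s² + 3.8s + K_p·7.2 = 0.
So ω_n = √(7.2K_p) and 2ζω_n = 3.8, giving ζ = 3.8/(2√(7.2K_p)).
Setting ζ = 0.56: √(7.2K_p) = 3.8/(2·0.56) = 3.393, so K_p = 11.51/7.2 = 1.6.

K_p = 1.6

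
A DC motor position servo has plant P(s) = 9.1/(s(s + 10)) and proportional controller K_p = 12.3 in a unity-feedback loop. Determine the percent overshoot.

From 1 + K_pP(s) = 0: s² + 10s + 111.9 = 0 ⇒ ω_n = 10.58, ζ = 0.4726.
%OS = 100·exp(−πζ/√(1−ζ²)) = 100·exp(−π·0.4726/√0.7766) = 18.5%.

18.5%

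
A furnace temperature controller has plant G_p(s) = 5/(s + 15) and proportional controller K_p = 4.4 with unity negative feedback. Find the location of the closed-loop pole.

Closed-loop transfer function: T(s) = K_p·G_p(s)/(1 + K_p·G_p(s)) = 22/(s + 15 + 22) = 22/(s + 37).
The closed-loop pole is at s = −37.

s = -37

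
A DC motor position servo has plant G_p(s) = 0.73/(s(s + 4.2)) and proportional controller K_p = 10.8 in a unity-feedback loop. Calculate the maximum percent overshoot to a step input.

2.9%

From 1 + K_pG_p(s) = 0: s² + 4.2s + 7.884 = 0 ⇒ ω_n = 2.808, ζ = 0.7479.
%OS = 100·exp(−πζ/√(1−ζ²)) = 100·exp(−π·0.7479/√0.4406) = 2.9%.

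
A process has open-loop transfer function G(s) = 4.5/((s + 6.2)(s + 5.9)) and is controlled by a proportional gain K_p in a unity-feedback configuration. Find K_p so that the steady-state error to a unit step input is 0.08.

Steady-state error for a unit step on this type-0 loop is 1/(1 + K_p·G(0)).
G(0) = 0.123. Require 1/(1 + K_p·0.123) = 0.08, so 1 + 0.123·K_p = 12.5.
K_p = (12.5 − 1)/0.123 = 93.5.

K_p = 93.5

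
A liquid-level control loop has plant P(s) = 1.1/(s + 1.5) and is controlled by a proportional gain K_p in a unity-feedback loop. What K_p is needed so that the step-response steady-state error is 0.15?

K_p = 7.73

Steady-state error for a unit step on this type-0 loop is 1/(1 + K_p·P(0)).
P(0) = 0.7333. Require 1/(1 + K_p·0.7333) = 0.15, so 1 + 0.7333·K_p = 6.667.
K_p = (6.667 − 1)/0.7333 = 7.73.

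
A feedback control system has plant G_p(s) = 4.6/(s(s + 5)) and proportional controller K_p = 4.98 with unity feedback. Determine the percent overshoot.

Closed-loop characteristic equation: s² + 5s + 22.91 = 0, so ω_n = 4.786 rad/s and ζ = 5/(2·4.786) = 0.5223.
%OS = 100·exp(−πζ/√(1−ζ²)) = 100·exp(−π·0.5223/√0.7272) = 14.6%.

14.6%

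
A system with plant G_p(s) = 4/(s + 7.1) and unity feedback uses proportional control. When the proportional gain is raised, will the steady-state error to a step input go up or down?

The position error constant K_pos = K_p·G_p(0) grows with K_p, and e_ss = 1/(1+K_pos) falls.

decrease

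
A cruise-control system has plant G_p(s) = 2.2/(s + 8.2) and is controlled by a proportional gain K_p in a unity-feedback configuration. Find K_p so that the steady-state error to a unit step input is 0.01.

K_p = 369

The loop is type 0, so e_ss(step) = 1/(1 + K_pos) with K_pos = K_p·G_p(0).
G_p(0) = 0.2683. Require 1/(1 + K_p·0.2683) = 0.01, so 1 + 0.2683·K_p = 100.
K_p = (100 − 1)/0.2683 = 369.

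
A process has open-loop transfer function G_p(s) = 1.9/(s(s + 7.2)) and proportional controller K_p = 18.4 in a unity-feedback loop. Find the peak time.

The closed-loop denominator s² + 7.2s + 34.96 gives ω_n = √34.96 = 5.913 and ζ = 7.2/(2ω_n) = 0.6089.
Damped frequency ω_d = ω_n√(1−ζ²) = 4.69 rad/s, so peak time T_p = π/ω_d = 0.67 s.

T_p = 0.67 s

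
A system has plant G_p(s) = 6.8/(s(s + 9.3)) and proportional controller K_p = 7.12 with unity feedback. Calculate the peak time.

T_p = 0.607 s

The closed-loop denominator s² + 9.3s + 48.42 gives ω_n = √48.42 = 6.958 and ζ = 9.3/(2ω_n) = 0.6683.
Damped frequency ω_d = ω_n√(1−ζ²) = 5.176 rad/s, so peak time T_p = π/ω_d = 0.607 s.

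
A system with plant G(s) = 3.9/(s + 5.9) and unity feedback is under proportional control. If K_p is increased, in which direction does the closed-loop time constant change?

The closed-loop bandwidth 5.9+K_p·3.9 grows with K_p, so τ shrinks.

decrease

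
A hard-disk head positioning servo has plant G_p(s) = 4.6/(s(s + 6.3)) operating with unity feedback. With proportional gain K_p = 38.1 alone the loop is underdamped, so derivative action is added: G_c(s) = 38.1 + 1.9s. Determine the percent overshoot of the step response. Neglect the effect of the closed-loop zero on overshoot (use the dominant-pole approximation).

11.4%

Forward path: (38.1 + 1.9s)·4.6/(s(s+6.3)). The closed-loop characteristic equation is s² + (6.3 + 4.6·1.9)s + 4.6·38.1 = 0.
That is s² + 15.04s + 175.3 = 0, so ω_n = 13.24 rad/s and ζ = 15.04/(2·13.24) = 0.568.
%OS = 100·exp(−πζ/√(1−ζ²)) = 11.4%.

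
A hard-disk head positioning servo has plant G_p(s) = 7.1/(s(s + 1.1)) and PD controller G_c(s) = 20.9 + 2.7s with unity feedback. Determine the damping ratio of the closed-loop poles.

Forward path: (20.9 + 2.7s)·7.1/(s(s+1.1)). The closed-loop characteristic equation is s² + (1.1 + 7.1·2.7)s + 7.1·20.9 = 0.
That is s² + 20.27s + 148.4 = 0, so ω_n = 12.18 rad/s and ζ = 20.27/(2·12.18) = 0.832.

ζ = 0.832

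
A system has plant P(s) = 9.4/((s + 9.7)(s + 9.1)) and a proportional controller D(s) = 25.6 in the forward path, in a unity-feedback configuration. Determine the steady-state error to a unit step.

The loop is type 0. Static position error constant K_pos = D(0)·P(0) = 25.6·0.1065 = 2.726.
Steady-state error to a unit step: e_ss = 1/(1+K_pos) = 1/3.726 = 0.268.

0.268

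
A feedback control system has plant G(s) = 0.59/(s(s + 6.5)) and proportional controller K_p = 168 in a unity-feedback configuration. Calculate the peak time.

From 1 + K_pG(s) = 0: s² + 6.5s + 99.12 = 0 ⇒ ω_n = 9.956, ζ = 0.3264.
Damped frequency ω_d = ω_n√(1−ζ²) = 9.41 rad/s, so peak time T_p = π/ω_d = 0.334 s.

T_p = 0.334 s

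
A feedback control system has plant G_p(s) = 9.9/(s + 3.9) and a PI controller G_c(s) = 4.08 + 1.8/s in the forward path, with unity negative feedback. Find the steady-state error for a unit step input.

0

The open loop G_c(s)G_p(s) has a pole at the origin (type 1), so the static position error constant is infinite and e_ss = 1/(1+∞) = 0.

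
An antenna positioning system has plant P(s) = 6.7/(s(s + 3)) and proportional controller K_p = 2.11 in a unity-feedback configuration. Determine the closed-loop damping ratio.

1 + K_p·P(s) = 0 gives s² + 3s + 14.14 = 0.
Matching s² + 2ζω_n s + ω_n²: ω_n = √14.14 = 3.76 rad/s and 2ζω_n = 3, so ζ = 3/(2·3.76) = 0.399.

ζ = 0.399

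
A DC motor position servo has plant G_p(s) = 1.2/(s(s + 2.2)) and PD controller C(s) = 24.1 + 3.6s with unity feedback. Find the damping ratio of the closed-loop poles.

ζ = 0.606

Forward path: (24.1 + 3.6s)·1.2/(s(s+2.2)). The closed-loop characteristic equation is s² + (2.2 + 1.2·3.6)s + 1.2·24.1 = 0.
That is s² + 6.52s + 28.92 = 0, so ω_n = 5.378 rad/s and ζ = 6.52/(2·5.378) = 0.6062.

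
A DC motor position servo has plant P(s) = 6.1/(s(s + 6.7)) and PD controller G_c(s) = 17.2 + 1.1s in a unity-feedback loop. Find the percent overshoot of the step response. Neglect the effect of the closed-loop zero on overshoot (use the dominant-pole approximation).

6.59%

Forward path: (17.2 + 1.1s)·6.1/(s(s+6.7)). The closed-loop characteristic equation is s² + (6.7 + 6.1·1.1)s + 6.1·17.2 = 0.
That is s² + 13.41s + 104.9 = 0, so ω_n = 10.24 rad/s and ζ = 13.41/(2·10.24) = 0.6546.
%OS = 100·exp(−πζ/√(1−ζ²)) = 6.59%.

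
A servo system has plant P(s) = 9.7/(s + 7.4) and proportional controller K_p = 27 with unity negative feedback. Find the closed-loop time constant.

τ = 0.00371 s

Closed-loop transfer function: T(s) = K_p·P(s)/(1 + K_p·P(s)) = 261.9/(s + 7.4 + 261.9) = 261.9/(s + 269.3).
Time constant τ = 1/269.3 = 0.00371 s.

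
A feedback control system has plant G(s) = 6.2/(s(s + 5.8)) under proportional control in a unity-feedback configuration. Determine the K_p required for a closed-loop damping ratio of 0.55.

Closed-loop characteristic equation: s² + 5.8s + K_p·6.2 = 0.
So ω_n = √(6.2K_p) and 2ζω_n = 5.8, giving ζ = 5.8/(2√(6.2K_p)).
Setting ζ = 0.55: √(6.2K_p) = 5.8/(2·0.55) = 5.273, so K_p = 27.8/6.2 = 4.48.

K_p = 4.48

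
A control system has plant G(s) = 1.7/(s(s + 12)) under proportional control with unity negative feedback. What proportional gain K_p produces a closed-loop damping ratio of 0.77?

Closed-loop characteristic equation: s² + 12s + K_p·1.7 = 0.
So ω_n = √(1.7K_p) and 2ζω_n = 12, giving ζ = 12/(2√(1.7K_p)).
Setting ζ = 0.77: √(1.7K_p) = 12/(2·0.77) = 7.792, so K_p = 60.72/1.7 = 35.7.

K_p = 35.7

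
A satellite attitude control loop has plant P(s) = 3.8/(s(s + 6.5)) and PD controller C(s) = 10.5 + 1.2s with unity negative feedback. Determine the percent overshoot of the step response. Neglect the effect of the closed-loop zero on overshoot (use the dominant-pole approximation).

Forward path: (10.5 + 1.2s)·3.8/(s(s+6.5)). The closed-loop characteristic equation is s² + (6.5 + 3.8·1.2)s + 3.8·10.5 = 0.
That is s² + 11.06s + 39.9 = 0, so ω_n = 6.317 rad/s and ζ = 11.06/(2·6.317) = 0.8755.
%OS = 100·exp(−πζ/√(1−ζ²)) = 0.338%.

0.338%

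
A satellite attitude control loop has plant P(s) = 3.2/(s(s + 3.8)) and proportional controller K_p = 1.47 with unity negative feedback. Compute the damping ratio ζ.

ζ = 0.876

With unity feedback the closed-loop characteristic equation is s² + 3.8s + 1.47·3.2 = s² + 3.8s + 4.704 = 0.
Matching s² + 2ζω_n s + ω_n²: ω_n = √4.704 = 2.169 rad/s and 2ζω_n = 3.8, so ζ = 3.8/(2·2.169) = 0.876.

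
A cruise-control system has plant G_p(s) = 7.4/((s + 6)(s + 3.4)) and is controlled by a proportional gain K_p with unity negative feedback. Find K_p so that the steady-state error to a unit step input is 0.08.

For a type-0 loop with proportional control, e_ss = 1/(1 + K_p·G_p(0)).
G_p(0) = 0.3627. Require 1/(1 + K_p·0.3627) = 0.08, so 1 + 0.3627·K_p = 12.5.
K_p = (12.5 − 1)/0.3627 = 31.7.

K_p = 31.7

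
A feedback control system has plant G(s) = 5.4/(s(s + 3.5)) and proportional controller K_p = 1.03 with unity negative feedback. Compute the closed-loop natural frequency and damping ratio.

1 + K_p·G(s) = 0 gives s² + 3.5s + 5.562 = 0.
So ω_n² = 5.562 ⇒ ω_n = 2.358 rad/s, and ζ = 3.5/(2ω_n) = 0.742.

ω_n = 2.36 rad/s, ζ = 0.742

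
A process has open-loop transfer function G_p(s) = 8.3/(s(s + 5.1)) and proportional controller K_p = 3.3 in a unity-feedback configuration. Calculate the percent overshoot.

17.3%

From 1 + K_pG_p(s) = 0: s² + 5.1s + 27.39 = 0 ⇒ ω_n = 5.234, ζ = 0.4872.
%OS = 100·exp(−πζ/√(1−ζ²)) = 100·exp(−π·0.4872/√0.7626) = 17.3%.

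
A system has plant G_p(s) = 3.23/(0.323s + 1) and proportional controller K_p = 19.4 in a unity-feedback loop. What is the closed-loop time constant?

τ = 0.00507 s

Closed loop: T(s) = K_p·G_p/(1+K_p·G_p) = 62.66/(0.323s + 1 + 62.66), with pole at s = −(1 + 62.66)/0.323 = −197.1.
Closed-loop time constant τ = 1/197.1 = 0.00507 s.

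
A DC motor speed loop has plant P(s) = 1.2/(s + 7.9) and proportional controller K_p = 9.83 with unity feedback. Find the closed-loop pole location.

s = -19.7

Closed-loop transfer function: T(s) = K_p·P(s)/(1 + K_p·P(s)) = 11.8/(s + 7.9 + 11.8) = 11.8/(s + 19.7).
The closed-loop pole is at s = −19.7.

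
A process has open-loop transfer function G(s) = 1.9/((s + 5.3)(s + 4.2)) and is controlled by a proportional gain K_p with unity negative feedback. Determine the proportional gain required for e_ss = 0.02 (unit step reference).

K_p = 574

For a type-0 loop with proportional control, e_ss = 1/(1 + K_p·G(0)).
G(0) = 0.08535. Require 1/(1 + K_p·0.08535) = 0.02, so 1 + 0.08535·K_p = 50.
K_p = (50 − 1)/0.08535 = 574.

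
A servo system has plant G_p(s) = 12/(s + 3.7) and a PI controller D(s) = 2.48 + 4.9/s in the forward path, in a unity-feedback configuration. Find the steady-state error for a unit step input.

The open loop D(s)G_p(s) has a pole at the origin (type 1), so the static position error constant is infinite and e_ss = 1/(1+∞) = 0.

0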